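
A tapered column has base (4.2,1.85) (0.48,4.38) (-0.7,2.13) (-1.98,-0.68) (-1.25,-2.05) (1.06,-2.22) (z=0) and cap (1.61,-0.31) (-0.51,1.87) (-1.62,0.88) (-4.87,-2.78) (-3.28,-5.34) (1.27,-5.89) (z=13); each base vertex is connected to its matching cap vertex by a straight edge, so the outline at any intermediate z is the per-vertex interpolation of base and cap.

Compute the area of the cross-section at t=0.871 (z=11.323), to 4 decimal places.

Cross-section at t=0.871: each vertex is (1-t)·p0[i] + t·p1[i].
  v1: (1-0.871)·(4.2,1.85) + 0.871·(1.61,-0.31) = (1.9441,-0.0314)
  v2: (1-0.871)·(0.48,4.38) + 0.871·(-0.51,1.87) = (-0.3823,2.1938)
  v3: (1-0.871)·(-0.7,2.13) + 0.871·(-1.62,0.88) = (-1.5013,1.0413)
  v4: (1-0.871)·(-1.98,-0.68) + 0.871·(-4.87,-2.78) = (-4.4972,-2.5091)
  v5: (1-0.871)·(-1.25,-2.05) + 0.871·(-3.28,-5.34) = (-3.0181,-4.9156)
  v6: (1-0.871)·(1.06,-2.22) + 0.871·(1.27,-5.89) = (1.2429,-5.4166)
Shoelace sum Σ(x_i·y_{i+1} − x_{i+1}·y_i):
  i=1: 1.9441·2.1938 − -0.3823·-0.0314 = +4.2530 (running +4.2530)
  i=2: -0.3823·1.0413 − -1.5013·2.1938 = +2.8955 (running +7.1485)
  i=3: -1.5013·-2.5091 − -4.4972·1.0413 = +8.4497 (running +15.5982)
  i=4: -4.4972·-4.9156 − -3.0181·-2.5091 = +14.5336 (running +30.1317)
  i=5: -3.0181·-5.4166 − 1.2429·-4.9156 = +22.4575 (running +52.5893)
  i=6: 1.2429·-0.0314 − 1.9441·-5.4166 = +10.4914 (running +63.0807)
Area = |Σ|/2 = |63.0807|/2 = 31.5403

Area at t=0.871: 31.5403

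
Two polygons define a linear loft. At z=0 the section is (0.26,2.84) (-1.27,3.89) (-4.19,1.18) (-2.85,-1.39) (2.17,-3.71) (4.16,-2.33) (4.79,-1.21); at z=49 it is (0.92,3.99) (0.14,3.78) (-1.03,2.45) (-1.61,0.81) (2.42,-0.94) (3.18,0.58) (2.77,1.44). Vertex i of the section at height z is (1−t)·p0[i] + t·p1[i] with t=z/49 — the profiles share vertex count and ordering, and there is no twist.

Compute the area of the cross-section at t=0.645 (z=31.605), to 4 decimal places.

Cross-section at t=0.645: each vertex is (1-t)·p0[i] + t·p1[i].
  v1: (1-0.645)·(0.26,2.84) + 0.645·(0.92,3.99) = (0.6857,3.5817)
  v2: (1-0.645)·(-1.27,3.89) + 0.645·(0.14,3.78) = (-0.3605,3.8190)
  v3: (1-0.645)·(-4.19,1.18) + 0.645·(-1.03,2.45) = (-2.1518,1.9992)
  v4: (1-0.645)·(-2.85,-1.39) + 0.645·(-1.61,0.81) = (-2.0502,0.0290)
  v5: (1-0.645)·(2.17,-3.71) + 0.645·(2.42,-0.94) = (2.3312,-1.9233)
  v6: (1-0.645)·(4.16,-2.33) + 0.645·(3.18,0.58) = (3.5279,-0.4530)
  v7: (1-0.645)·(4.79,-1.21) + 0.645·(2.77,1.44) = (3.4871,0.4992)
Shoelace sum Σ(x_i·y_{i+1} − x_{i+1}·y_i):
  i=1: 0.6857·3.8190 − -0.3605·3.5817 = +3.9101 (running +3.9101)
  i=2: -0.3605·1.9992 − -2.1518·3.8190 = +7.4970 (running +11.4072)
  i=3: -2.1518·0.0290 − -2.0502·1.9992 = +4.0363 (running +15.4434)
  i=4: -2.0502·-1.9233 − 2.3312·0.0290 = +3.8756 (running +19.3191)
  i=5: 2.3312·-0.4530 − 3.5279·-1.9233 = +5.7292 (running +25.0483)
  i=6: 3.5279·0.4992 − 3.4871·-0.4530 = +3.3411 (running +28.3894)
  i=7: 3.4871·3.5817 − 0.6857·0.4992 = +12.1476 (running +40.5370)
Area = |Σ|/2 = |40.5370|/2 = 20.2685

Area at t=0.645: 20.2685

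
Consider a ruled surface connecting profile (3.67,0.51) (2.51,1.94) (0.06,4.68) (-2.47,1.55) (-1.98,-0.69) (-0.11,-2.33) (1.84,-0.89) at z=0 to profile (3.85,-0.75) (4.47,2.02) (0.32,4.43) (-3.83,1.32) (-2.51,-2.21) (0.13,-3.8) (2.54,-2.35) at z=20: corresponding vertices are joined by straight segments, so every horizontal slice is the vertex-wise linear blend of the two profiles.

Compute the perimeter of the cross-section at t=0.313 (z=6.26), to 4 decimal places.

Cross-section at t=0.313: each vertex is (1-t)·p0[i] + t·p1[i].
  v1: (1-0.313)·(3.67,0.51) + 0.313·(3.85,-0.75) = (3.7263,0.1156)
  v2: (1-0.313)·(2.51,1.94) + 0.313·(4.47,2.02) = (3.1235,1.9650)
  v3: (1-0.313)·(0.06,4.68) + 0.313·(0.32,4.43) = (0.1414,4.6018)
  v4: (1-0.313)·(-2.47,1.55) + 0.313·(-3.83,1.32) = (-2.8957,1.4780)
  v5: (1-0.313)·(-1.98,-0.69) + 0.313·(-2.51,-2.21) = (-2.1459,-1.1658)
  v6: (1-0.313)·(-0.11,-2.33) + 0.313·(0.13,-3.8) = (-0.0349,-2.7901)
  v7: (1-0.313)·(1.84,-0.89) + 0.313·(2.54,-2.35) = (2.0591,-1.3470)
Perimeter = Σ |v_{i+1} − v_i|:
  edge 1→2: √(-0.6029² + 1.8494²) = 1.9452 (running 1.9452)
  edge 2→3: √(-2.9821² + 2.6367²) = 3.9806 (running 5.9258)
  edge 3→4: √(-3.0371² + -3.1237²) = 4.3568 (running 10.2826)
  edge 4→5: √(0.7498² + -2.6438²) = 2.7480 (running 13.0306)
  edge 5→6: √(2.1110² + -1.6244²) = 2.6636 (running 15.6942)
  edge 6→7: √(2.0940² + 1.4431²) = 2.5431 (running 18.2373)
  edge 7→1: √(1.6672² + 1.4626²) = 2.2179 (running 20.4552)
Perimeter = 20.4552

Perimeter at t=0.313: 20.4552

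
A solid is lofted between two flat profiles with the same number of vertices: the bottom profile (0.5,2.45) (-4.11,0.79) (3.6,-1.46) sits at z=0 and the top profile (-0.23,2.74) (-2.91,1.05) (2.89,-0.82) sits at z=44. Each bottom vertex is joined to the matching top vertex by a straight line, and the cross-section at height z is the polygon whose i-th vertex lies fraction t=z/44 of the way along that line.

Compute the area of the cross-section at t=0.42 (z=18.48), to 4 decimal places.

Area at t=0.42: 9.7481

Cross-section at t=0.42: each vertex is (1-t)·p0[i] + t·p1[i].
  v1: (1-0.42)·(0.5,2.45) + 0.42·(-0.23,2.74) = (0.1934,2.5718)
  v2: (1-0.42)·(-4.11,0.79) + 0.42·(-2.91,1.05) = (-3.6060,0.8992)
  v3: (1-0.42)·(3.6,-1.46) + 0.42·(2.89,-0.82) = (3.3018,-1.1912)
Shoelace sum Σ(x_i·y_{i+1} − x_{i+1}·y_i):
  i=1: 0.1934·0.8992 − -3.6060·2.5718 = +9.4478 (running +9.4478)
  i=2: -3.6060·-1.1912 − 3.3018·0.8992 = +1.3265 (running +10.7743)
  i=3: 3.3018·2.5718 − 0.1934·-1.1912 = +8.7219 (running +19.4963)
Area = |Σ|/2 = |19.4963|/2 = 9.7481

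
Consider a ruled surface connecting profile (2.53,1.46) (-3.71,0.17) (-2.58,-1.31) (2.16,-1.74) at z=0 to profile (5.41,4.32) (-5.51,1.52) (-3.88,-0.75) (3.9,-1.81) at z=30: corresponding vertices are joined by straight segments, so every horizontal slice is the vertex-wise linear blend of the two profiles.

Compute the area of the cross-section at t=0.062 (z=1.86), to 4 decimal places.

Area at t=0.062: 14.2320

Cross-section at t=0.062: each vertex is (1-t)·p0[i] + t·p1[i].
  v1: (1-0.062)·(2.53,1.46) + 0.062·(5.41,4.32) = (2.7086,1.6373)
  v2: (1-0.062)·(-3.71,0.17) + 0.062·(-5.51,1.52) = (-3.8216,0.2537)
  v3: (1-0.062)·(-2.58,-1.31) + 0.062·(-3.88,-0.75) = (-2.6606,-1.2753)
  v4: (1-0.062)·(2.16,-1.74) + 0.062·(3.9,-1.81) = (2.2679,-1.7443)
Shoelace sum Σ(x_i·y_{i+1} − x_{i+1}·y_i):
  i=1: 2.7086·0.2537 − -3.8216·1.6373 = +6.9443 (running +6.9443)
  i=2: -3.8216·-1.2753 − -2.6606·0.2537 = +5.5486 (running +12.4929)
  i=3: -2.6606·-1.7443 − 2.2679·-1.2753 = +7.5332 (running +20.0261)
  i=4: 2.2679·1.6373 − 2.7086·-1.7443 = +8.4379 (running +28.4640)
Area = |Σ|/2 = |28.4640|/2 = 14.2320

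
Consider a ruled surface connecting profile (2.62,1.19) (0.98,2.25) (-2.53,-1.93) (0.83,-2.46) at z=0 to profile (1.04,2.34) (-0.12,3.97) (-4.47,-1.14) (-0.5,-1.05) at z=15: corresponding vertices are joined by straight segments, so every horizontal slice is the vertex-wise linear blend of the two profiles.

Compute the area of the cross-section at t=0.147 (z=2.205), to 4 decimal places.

Area at t=0.147: 12.0798

Cross-section at t=0.147: each vertex is (1-t)·p0[i] + t·p1[i].
  v1: (1-0.147)·(2.62,1.19) + 0.147·(1.04,2.34) = (2.3877,1.3590)
  v2: (1-0.147)·(0.98,2.25) + 0.147·(-0.12,3.97) = (0.8183,2.5028)
  v3: (1-0.147)·(-2.53,-1.93) + 0.147·(-4.47,-1.14) = (-2.8152,-1.8139)
  v4: (1-0.147)·(0.83,-2.46) + 0.147·(-0.5,-1.05) = (0.6345,-2.2527)
Shoelace sum Σ(x_i·y_{i+1} − x_{i+1}·y_i):
  i=1: 2.3877·2.5028 − 0.8183·1.3590 = +4.8640 (running +4.8640)
  i=2: 0.8183·-1.8139 − -2.8152·2.5028 = +5.5617 (running +10.4257)
  i=3: -2.8152·-2.2527 − 0.6345·-1.8139 = +7.4927 (running +17.9184)
  i=4: 0.6345·1.3590 − 2.3877·-2.2527 = +6.2412 (running +24.1596)
Area = |Σ|/2 = |24.1596|/2 = 12.0798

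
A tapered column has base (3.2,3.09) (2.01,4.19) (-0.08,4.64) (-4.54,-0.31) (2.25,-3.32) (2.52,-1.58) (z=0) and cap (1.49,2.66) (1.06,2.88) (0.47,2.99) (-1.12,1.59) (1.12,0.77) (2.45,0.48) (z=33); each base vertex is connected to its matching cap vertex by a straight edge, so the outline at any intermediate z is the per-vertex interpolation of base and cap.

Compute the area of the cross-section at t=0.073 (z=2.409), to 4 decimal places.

Cross-section at t=0.073: each vertex is (1-t)·p0[i] + t·p1[i].
  v1: (1-0.073)·(3.2,3.09) + 0.073·(1.49,2.66) = (3.0752,3.0586)
  v2: (1-0.073)·(2.01,4.19) + 0.073·(1.06,2.88) = (1.9406,4.0944)
  v3: (1-0.073)·(-0.08,4.64) + 0.073·(0.47,2.99) = (-0.0399,4.5196)
  v4: (1-0.073)·(-4.54,-0.31) + 0.073·(-1.12,1.59) = (-4.2903,-0.1713)
  v5: (1-0.073)·(2.25,-3.32) + 0.073·(1.12,0.77) = (2.1675,-3.0214)
  v6: (1-0.073)·(2.52,-1.58) + 0.073·(2.45,0.48) = (2.5149,-1.4296)
Shoelace sum Σ(x_i·y_{i+1} − x_{i+1}·y_i):
  i=1: 3.0752·4.0944 − 1.9406·3.0586 = +6.6552 (running +6.6552)
  i=2: 1.9406·4.5196 − -0.0399·4.0944 = +8.9340 (running +15.5892)
  i=3: -0.0399·-0.1713 − -4.2903·4.5196 = +19.3972 (running +34.9865)
  i=4: -4.2903·-3.0214 − 2.1675·-0.1713 = +13.3343 (running +48.3207)
  i=5: 2.1675·-1.4296 − 2.5149·-3.0214 = +4.4998 (running +52.8206)
  i=6: 2.5149·3.0586 − 3.0752·-1.4296 = +12.0884 (running +64.9089)
Area = |Σ|/2 = |64.9089|/2 = 32.4545

Area at t=0.073: 32.4545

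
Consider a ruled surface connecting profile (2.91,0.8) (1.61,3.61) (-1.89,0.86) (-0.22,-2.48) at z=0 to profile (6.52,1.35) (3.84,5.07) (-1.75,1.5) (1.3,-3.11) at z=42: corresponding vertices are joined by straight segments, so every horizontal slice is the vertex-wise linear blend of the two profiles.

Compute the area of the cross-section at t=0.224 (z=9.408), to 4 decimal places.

Area at t=0.224: 18.3681

Cross-section at t=0.224: each vertex is (1-t)·p0[i] + t·p1[i].
  v1: (1-0.224)·(2.91,0.8) + 0.224·(6.52,1.35) = (3.7186,0.9232)
  v2: (1-0.224)·(1.61,3.61) + 0.224·(3.84,5.07) = (2.1095,3.9370)
  v3: (1-0.224)·(-1.89,0.86) + 0.224·(-1.75,1.5) = (-1.8586,1.0034)
  v4: (1-0.224)·(-0.22,-2.48) + 0.224·(1.3,-3.11) = (0.1205,-2.6211)
Shoelace sum Σ(x_i·y_{i+1} − x_{i+1}·y_i):
  i=1: 3.7186·3.9370 − 2.1095·0.9232 = +12.6929 (running +12.6929)
  i=2: 2.1095·1.0034 − -1.8586·3.9370 = +9.4341 (running +22.1271)
  i=3: -1.8586·-2.6211 − 0.1205·1.0034 = +4.7508 (running +26.8779)
  i=4: 0.1205·0.9232 − 3.7186·-2.6211 = +9.8582 (running +36.7361)
Area = |Σ|/2 = |36.7361|/2 = 18.3681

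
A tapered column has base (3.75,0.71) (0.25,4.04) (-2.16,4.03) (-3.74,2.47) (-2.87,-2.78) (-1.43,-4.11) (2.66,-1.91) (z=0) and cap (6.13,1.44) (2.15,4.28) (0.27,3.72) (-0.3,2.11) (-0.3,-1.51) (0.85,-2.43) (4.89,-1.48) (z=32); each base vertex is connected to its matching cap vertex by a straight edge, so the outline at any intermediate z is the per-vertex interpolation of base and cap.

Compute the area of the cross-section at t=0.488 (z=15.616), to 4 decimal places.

Cross-section at t=0.488: each vertex is (1-t)·p0[i] + t·p1[i].
  v1: (1-0.488)·(3.75,0.71) + 0.488·(6.13,1.44) = (4.9114,1.0662)
  v2: (1-0.488)·(0.25,4.04) + 0.488·(2.15,4.28) = (1.1772,4.1571)
  v3: (1-0.488)·(-2.16,4.03) + 0.488·(0.27,3.72) = (-0.9742,3.8787)
  v4: (1-0.488)·(-3.74,2.47) + 0.488·(-0.3,2.11) = (-2.0613,2.2943)
  v5: (1-0.488)·(-2.87,-2.78) + 0.488·(-0.3,-1.51) = (-1.6158,-2.1602)
  v6: (1-0.488)·(-1.43,-4.11) + 0.488·(0.85,-2.43) = (-0.3174,-3.2902)
  v7: (1-0.488)·(2.66,-1.91) + 0.488·(4.89,-1.48) = (3.7482,-1.7002)
Shoelace sum Σ(x_i·y_{i+1} − x_{i+1}·y_i):
  i=1: 4.9114·4.1571 − 1.1772·1.0662 = +19.1623 (running +19.1623)
  i=2: 1.1772·3.8787 − -0.9742·4.1571 = +8.6157 (running +27.7780)
  i=3: -0.9742·2.2943 − -2.0613·3.8787 = +5.7601 (running +33.5381)
  i=4: -2.0613·-2.1602 − -1.6158·2.2943 = +8.1601 (running +41.6982)
  i=5: -1.6158·-3.2902 − -0.3174·-2.1602 = +4.6308 (running +46.3290)
  i=6: -0.3174·-1.7002 − 3.7482·-3.2902 = +12.8719 (running +59.2009)
  i=7: 3.7482·1.0662 − 4.9114·-1.7002 = +12.3468 (running +71.5476)
Area = |Σ|/2 = |71.5476|/2 = 35.7738

Area at t=0.488: 35.7738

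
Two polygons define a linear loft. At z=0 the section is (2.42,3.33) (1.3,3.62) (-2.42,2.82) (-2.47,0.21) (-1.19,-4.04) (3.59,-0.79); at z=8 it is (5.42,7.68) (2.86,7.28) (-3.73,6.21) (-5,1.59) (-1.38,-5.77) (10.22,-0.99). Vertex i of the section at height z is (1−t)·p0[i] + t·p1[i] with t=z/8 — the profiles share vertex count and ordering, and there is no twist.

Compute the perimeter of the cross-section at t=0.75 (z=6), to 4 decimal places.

Cross-section at t=0.75: each vertex is (1-t)·p0[i] + t·p1[i].
  v1: (1-0.75)·(2.42,3.33) + 0.75·(5.42,7.68) = (4.6700,6.5925)
  v2: (1-0.75)·(1.3,3.62) + 0.75·(2.86,7.28) = (2.4700,6.3650)
  v3: (1-0.75)·(-2.42,2.82) + 0.75·(-3.73,6.21) = (-3.4025,5.3625)
  v4: (1-0.75)·(-2.47,0.21) + 0.75·(-5,1.59) = (-4.3675,1.2450)
  v5: (1-0.75)·(-1.19,-4.04) + 0.75·(-1.38,-5.77) = (-1.3325,-5.3375)
  v6: (1-0.75)·(3.59,-0.79) + 0.75·(10.22,-0.99) = (8.5625,-0.9400)
Perimeter = Σ |v_{i+1} − v_i|:
  edge 1→2: √(-2.2000² + -0.2275²) = 2.2117 (running 2.2117)
  edge 2→3: √(-5.8725² + -1.0025²) = 5.9575 (running 8.1692)
  edge 3→4: √(-0.9650² + -4.1175²) = 4.2291 (running 12.3983)
  edge 4→5: √(3.0350² + -6.5825²) = 7.2485 (running 19.6467)
  edge 5→6: √(9.8950² + 4.3975²) = 10.8282 (running 30.4749)
  edge 6→1: √(-3.8925² + 7.5325²) = 8.4788 (running 38.9537)
Perimeter = 38.9537

Perimeter at t=0.75: 38.9537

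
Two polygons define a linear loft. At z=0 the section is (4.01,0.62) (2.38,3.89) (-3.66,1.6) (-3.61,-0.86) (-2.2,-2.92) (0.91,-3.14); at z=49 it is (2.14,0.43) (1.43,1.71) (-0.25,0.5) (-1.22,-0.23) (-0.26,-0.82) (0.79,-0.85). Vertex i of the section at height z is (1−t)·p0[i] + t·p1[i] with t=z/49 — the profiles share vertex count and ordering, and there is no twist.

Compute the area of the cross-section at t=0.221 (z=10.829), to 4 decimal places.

Cross-section at t=0.221: each vertex is (1-t)·p0[i] + t·p1[i].
  v1: (1-0.221)·(4.01,0.62) + 0.221·(2.14,0.43) = (3.5967,0.5780)
  v2: (1-0.221)·(2.38,3.89) + 0.221·(1.43,1.71) = (2.1700,3.4082)
  v3: (1-0.221)·(-3.66,1.6) + 0.221·(-0.25,0.5) = (-2.9064,1.3569)
  v4: (1-0.221)·(-3.61,-0.86) + 0.221·(-1.22,-0.23) = (-3.0818,-0.7208)
  v5: (1-0.221)·(-2.2,-2.92) + 0.221·(-0.26,-0.82) = (-1.7713,-2.4559)
  v6: (1-0.221)·(0.91,-3.14) + 0.221·(0.79,-0.85) = (0.8835,-2.6339)
Shoelace sum Σ(x_i·y_{i+1} − x_{i+1}·y_i):
  i=1: 3.5967·3.4082 − 2.1700·0.5780 = +11.0041 (running +11.0041)
  i=2: 2.1700·1.3569 − -2.9064·3.4082 = +12.8502 (running +23.8543)
  i=3: -2.9064·-0.7208 − -3.0818·1.3569 = +6.2765 (running +30.1308)
  i=4: -3.0818·-2.4559 − -1.7713·-0.7208 = +6.2919 (running +36.4228)
  i=5: -1.7713·-2.6339 − 0.8835·-2.4559 = +6.8351 (running +43.2579)
  i=6: 0.8835·0.5780 − 3.5967·-2.6339 = +9.9841 (running +53.2420)
Area = |Σ|/2 = |53.2420|/2 = 26.6210

Area at t=0.221: 26.6210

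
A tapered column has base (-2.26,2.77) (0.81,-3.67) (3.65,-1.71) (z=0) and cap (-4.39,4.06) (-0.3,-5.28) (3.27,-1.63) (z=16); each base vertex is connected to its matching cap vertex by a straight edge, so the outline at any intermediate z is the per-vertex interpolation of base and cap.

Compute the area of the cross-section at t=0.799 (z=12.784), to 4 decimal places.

Cross-section at t=0.799: each vertex is (1-t)·p0[i] + t·p1[i].
  v1: (1-0.799)·(-2.26,2.77) + 0.799·(-4.39,4.06) = (-3.9619,3.8007)
  v2: (1-0.799)·(0.81,-3.67) + 0.799·(-0.3,-5.28) = (-0.0769,-4.9564)
  v3: (1-0.799)·(3.65,-1.71) + 0.799·(3.27,-1.63) = (3.3464,-1.6461)
Shoelace sum Σ(x_i·y_{i+1} − x_{i+1}·y_i):
  i=1: -3.9619·-4.9564 − -0.0769·3.8007 = +19.9288 (running +19.9288)
  i=2: -0.0769·-1.6461 − 3.3464·-4.9564 = +16.7125 (running +36.6413)
  i=3: 3.3464·3.8007 − -3.9619·-1.6461 = +6.1971 (running +42.8384)
Area = |Σ|/2 = |42.8384|/2 = 21.4192

Area at t=0.799: 21.4192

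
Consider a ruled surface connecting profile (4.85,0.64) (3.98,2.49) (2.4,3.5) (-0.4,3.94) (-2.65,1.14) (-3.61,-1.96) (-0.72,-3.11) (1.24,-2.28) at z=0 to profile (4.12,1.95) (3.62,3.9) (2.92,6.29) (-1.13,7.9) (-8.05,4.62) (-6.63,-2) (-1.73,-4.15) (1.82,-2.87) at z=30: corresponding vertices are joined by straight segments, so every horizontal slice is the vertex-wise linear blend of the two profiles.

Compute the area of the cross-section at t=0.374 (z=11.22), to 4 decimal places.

Cross-section at t=0.374: each vertex is (1-t)·p0[i] + t·p1[i].
  v1: (1-0.374)·(4.85,0.64) + 0.374·(4.12,1.95) = (4.5770,1.1299)
  v2: (1-0.374)·(3.98,2.49) + 0.374·(3.62,3.9) = (3.8454,3.0173)
  v3: (1-0.374)·(2.4,3.5) + 0.374·(2.92,6.29) = (2.5945,4.5435)
  v4: (1-0.374)·(-0.4,3.94) + 0.374·(-1.13,7.9) = (-0.6730,5.4210)
  v5: (1-0.374)·(-2.65,1.14) + 0.374·(-8.05,4.62) = (-4.6696,2.4415)
  v6: (1-0.374)·(-3.61,-1.96) + 0.374·(-6.63,-2) = (-4.7395,-1.9750)
  v7: (1-0.374)·(-0.72,-3.11) + 0.374·(-1.73,-4.15) = (-1.0977,-3.4990)
  v8: (1-0.374)·(1.24,-2.28) + 0.374·(1.82,-2.87) = (1.4569,-2.5007)
Shoelace sum Σ(x_i·y_{i+1} − x_{i+1}·y_i):
  i=1: 4.5770·3.0173 − 3.8454·1.1299 = +9.4653 (running +9.4653)
  i=2: 3.8454·4.5435 − 2.5945·3.0173 = +9.6428 (running +19.1081)
  i=3: 2.5945·5.4210 − -0.6730·4.5435 = +17.1226 (running +36.2307)
  i=4: -0.6730·2.4415 − -4.6696·5.4210 = +23.6709 (running +59.9016)
  i=5: -4.6696·-1.9750 − -4.7395·2.4415 = +20.7938 (running +80.6954)
  i=6: -4.7395·-3.4990 − -1.0977·-1.9750 = +14.4153 (running +95.1107)
  i=7: -1.0977·-2.5007 − 1.4569·-3.4990 = +7.8428 (running +102.9535)
  i=8: 1.4569·1.1299 − 4.5770·-2.5007 = +13.0917 (running +116.0452)
Area = |Σ|/2 = |116.0452|/2 = 58.0226

Area at t=0.374: 58.0226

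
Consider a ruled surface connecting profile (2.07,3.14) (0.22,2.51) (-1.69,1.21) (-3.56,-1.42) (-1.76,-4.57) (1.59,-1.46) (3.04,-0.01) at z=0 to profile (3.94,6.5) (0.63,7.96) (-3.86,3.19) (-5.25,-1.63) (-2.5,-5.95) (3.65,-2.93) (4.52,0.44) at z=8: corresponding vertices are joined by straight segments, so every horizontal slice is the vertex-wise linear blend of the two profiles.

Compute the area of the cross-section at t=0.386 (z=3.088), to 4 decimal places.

Cross-section at t=0.386: each vertex is (1-t)·p0[i] + t·p1[i].
  v1: (1-0.386)·(2.07,3.14) + 0.386·(3.94,6.5) = (2.7918,4.4370)
  v2: (1-0.386)·(0.22,2.51) + 0.386·(0.63,7.96) = (0.3783,4.6137)
  v3: (1-0.386)·(-1.69,1.21) + 0.386·(-3.86,3.19) = (-2.5276,1.9743)
  v4: (1-0.386)·(-3.56,-1.42) + 0.386·(-5.25,-1.63) = (-4.2123,-1.5011)
  v5: (1-0.386)·(-1.76,-4.57) + 0.386·(-2.5,-5.95) = (-2.0456,-5.1027)
  v6: (1-0.386)·(1.59,-1.46) + 0.386·(3.65,-2.93) = (2.3852,-2.0274)
  v7: (1-0.386)·(3.04,-0.01) + 0.386·(4.52,0.44) = (3.6113,0.1637)
Shoelace sum Σ(x_i·y_{i+1} − x_{i+1}·y_i):
  i=1: 2.7918·4.6137 − 0.3783·4.4370 = +11.2023 (running +11.2023)
  i=2: 0.3783·1.9743 − -2.5276·4.6137 = +12.4085 (running +23.6108)
  i=3: -2.5276·-1.5011 − -4.2123·1.9743 = +12.1104 (running +35.7212)
  i=4: -4.2123·-5.1027 − -2.0456·-1.5011 = +18.4236 (running +54.1448)
  i=5: -2.0456·-2.0274 − 2.3852·-5.1027 = +16.3181 (running +70.4629)
  i=6: 2.3852·0.1637 − 3.6113·-2.0274 = +7.7120 (running +78.1749)
  i=7: 3.6113·4.4370 − 2.7918·0.1637 = +15.5661 (running +93.7410)
Area = |Σ|/2 = |93.7410|/2 = 46.8705

Area at t=0.386: 46.8705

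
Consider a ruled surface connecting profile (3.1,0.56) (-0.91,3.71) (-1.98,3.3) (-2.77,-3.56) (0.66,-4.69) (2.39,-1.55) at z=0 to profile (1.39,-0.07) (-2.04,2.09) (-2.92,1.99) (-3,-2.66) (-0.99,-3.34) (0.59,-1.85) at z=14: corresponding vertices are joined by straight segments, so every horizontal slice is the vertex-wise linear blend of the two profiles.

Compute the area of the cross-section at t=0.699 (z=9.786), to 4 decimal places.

Cross-section at t=0.699: each vertex is (1-t)·p0[i] + t·p1[i].
  v1: (1-0.699)·(3.1,0.56) + 0.699·(1.39,-0.07) = (1.9047,0.1196)
  v2: (1-0.699)·(-0.91,3.71) + 0.699·(-2.04,2.09) = (-1.6999,2.5776)
  v3: (1-0.699)·(-1.98,3.3) + 0.699·(-2.92,1.99) = (-2.6371,2.3843)
  v4: (1-0.699)·(-2.77,-3.56) + 0.699·(-3,-2.66) = (-2.9308,-2.9309)
  v5: (1-0.699)·(0.66,-4.69) + 0.699·(-0.99,-3.34) = (-0.4933,-3.7464)
  v6: (1-0.699)·(2.39,-1.55) + 0.699·(0.59,-1.85) = (1.1318,-1.7597)
Shoelace sum Σ(x_i·y_{i+1} − x_{i+1}·y_i):
  i=1: 1.9047·2.5776 − -1.6999·0.1196 = +5.1130 (running +5.1130)
  i=2: -1.6999·2.3843 − -2.6371·2.5776 = +2.7443 (running +7.8573)
  i=3: -2.6371·-2.9309 − -2.9308·2.3843 = +14.7168 (running +22.5741)
  i=4: -2.9308·-3.7464 − -0.4933·-2.9309 = +9.5337 (running +32.1078)
  i=5: -0.4933·-1.7597 − 1.1318·-3.7464 = +5.1083 (running +37.2161)
  i=6: 1.1318·0.1196 − 1.9047·-1.7597 = +3.4871 (running +40.7032)
Area = |Σ|/2 = |40.7032|/2 = 20.3516

Area at t=0.699: 20.3516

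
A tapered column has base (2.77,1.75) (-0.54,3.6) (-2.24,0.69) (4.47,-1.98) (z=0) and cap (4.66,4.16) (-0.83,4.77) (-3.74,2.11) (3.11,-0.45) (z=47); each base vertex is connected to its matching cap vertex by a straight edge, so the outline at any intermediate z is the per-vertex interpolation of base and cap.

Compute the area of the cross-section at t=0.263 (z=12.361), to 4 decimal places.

Cross-section at t=0.263: each vertex is (1-t)·p0[i] + t·p1[i].
  v1: (1-0.263)·(2.77,1.75) + 0.263·(4.66,4.16) = (3.2671,2.3838)
  v2: (1-0.263)·(-0.54,3.6) + 0.263·(-0.83,4.77) = (-0.6163,3.9077)
  v3: (1-0.263)·(-2.24,0.69) + 0.263·(-3.74,2.11) = (-2.6345,1.0635)
  v4: (1-0.263)·(4.47,-1.98) + 0.263·(3.11,-0.45) = (4.1123,-1.5776)
Shoelace sum Σ(x_i·y_{i+1} − x_{i+1}·y_i):
  i=1: 3.2671·3.9077 − -0.6163·2.3838 = +14.2358 (running +14.2358)
  i=2: -0.6163·1.0635 − -2.6345·3.9077 = +9.6395 (running +23.8753)
  i=3: -2.6345·-1.5776 − 4.1123·1.0635 = -0.2171 (running +23.6583)
  i=4: 4.1123·2.3838 − 3.2671·-1.5776 = +14.9572 (running +38.6155)
Area = |Σ|/2 = |38.6155|/2 = 19.3077

Area at t=0.263: 19.3077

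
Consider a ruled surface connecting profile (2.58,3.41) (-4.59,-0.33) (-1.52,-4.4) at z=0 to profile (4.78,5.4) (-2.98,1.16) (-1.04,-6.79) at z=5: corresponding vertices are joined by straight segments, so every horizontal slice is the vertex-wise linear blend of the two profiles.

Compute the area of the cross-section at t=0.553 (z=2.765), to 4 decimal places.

Cross-section at t=0.553: each vertex is (1-t)·p0[i] + t·p1[i].
  v1: (1-0.553)·(2.58,3.41) + 0.553·(4.78,5.4) = (3.7966,4.5105)
  v2: (1-0.553)·(-4.59,-0.33) + 0.553·(-2.98,1.16) = (-3.6997,0.4940)
  v3: (1-0.553)·(-1.52,-4.4) + 0.553·(-1.04,-6.79) = (-1.2546,-5.7217)
Shoelace sum Σ(x_i·y_{i+1} − x_{i+1}·y_i):
  i=1: 3.7966·0.4940 − -3.6997·4.5105 = +18.5627 (running +18.5627)
  i=2: -3.6997·-5.7217 − -1.2546·0.4940 = +21.7880 (running +40.3507)
  i=3: -1.2546·4.5105 − 3.7966·-5.7217 = +16.0642 (running +56.4149)
Area = |Σ|/2 = |56.4149|/2 = 28.2074

Area at t=0.553: 28.2074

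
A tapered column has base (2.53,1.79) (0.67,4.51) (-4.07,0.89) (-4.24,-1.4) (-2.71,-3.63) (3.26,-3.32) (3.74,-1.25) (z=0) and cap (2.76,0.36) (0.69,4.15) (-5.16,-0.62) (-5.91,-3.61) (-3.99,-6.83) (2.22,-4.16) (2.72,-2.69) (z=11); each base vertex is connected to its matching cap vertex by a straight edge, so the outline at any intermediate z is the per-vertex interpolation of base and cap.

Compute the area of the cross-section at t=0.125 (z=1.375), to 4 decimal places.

Cross-section at t=0.125: each vertex is (1-t)·p0[i] + t·p1[i].
  v1: (1-0.125)·(2.53,1.79) + 0.125·(2.76,0.36) = (2.5587,1.6113)
  v2: (1-0.125)·(0.67,4.51) + 0.125·(0.69,4.15) = (0.6725,4.4650)
  v3: (1-0.125)·(-4.07,0.89) + 0.125·(-5.16,-0.62) = (-4.2063,0.7013)
  v4: (1-0.125)·(-4.24,-1.4) + 0.125·(-5.91,-3.61) = (-4.4488,-1.6762)
  v5: (1-0.125)·(-2.71,-3.63) + 0.125·(-3.99,-6.83) = (-2.8700,-4.0300)
  v6: (1-0.125)·(3.26,-3.32) + 0.125·(2.22,-4.16) = (3.1300,-3.4250)
  v7: (1-0.125)·(3.74,-1.25) + 0.125·(2.72,-2.69) = (3.6125,-1.4300)
Shoelace sum Σ(x_i·y_{i+1} − x_{i+1}·y_i):
  i=1: 2.5587·4.4650 − 0.6725·1.6113 = +10.3413 (running +10.3413)
  i=2: 0.6725·0.7013 − -4.2063·4.4650 = +19.2525 (running +29.5938)
  i=3: -4.2063·-1.6762 − -4.4488·0.7013 = +10.1704 (running +39.7642)
  i=4: -4.4488·-4.0300 − -2.8700·-1.6762 = +13.1176 (running +52.8818)
  i=5: -2.8700·-3.4250 − 3.1300·-4.0300 = +22.4437 (running +75.3254)
  i=6: 3.1300·-1.4300 − 3.6125·-3.4250 = +7.8969 (running +83.2224)
  i=7: 3.6125·1.6113 − 2.5587·-1.4300 = +9.4797 (running +92.7020)
Area = |Σ|/2 = |92.7020|/2 = 46.3510

Area at t=0.125: 46.3510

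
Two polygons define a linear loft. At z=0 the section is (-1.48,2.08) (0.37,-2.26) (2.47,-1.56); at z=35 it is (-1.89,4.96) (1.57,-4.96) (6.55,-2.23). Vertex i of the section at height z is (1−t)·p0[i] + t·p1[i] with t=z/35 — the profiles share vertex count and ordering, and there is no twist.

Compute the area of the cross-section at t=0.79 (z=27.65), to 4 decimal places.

Area at t=0.79: 22.7335

Cross-section at t=0.79: each vertex is (1-t)·p0[i] + t·p1[i].
  v1: (1-0.79)·(-1.48,2.08) + 0.79·(-1.89,4.96) = (-1.8039,4.3552)
  v2: (1-0.79)·(0.37,-2.26) + 0.79·(1.57,-4.96) = (1.3180,-4.3930)
  v3: (1-0.79)·(2.47,-1.56) + 0.79·(6.55,-2.23) = (5.6932,-2.0893)
Shoelace sum Σ(x_i·y_{i+1} − x_{i+1}·y_i):
  i=1: -1.8039·-4.3930 − 1.3180·4.3552 = +2.1844 (running +2.1844)
  i=2: 1.3180·-2.0893 − 5.6932·-4.3930 = +22.2565 (running +24.4409)
  i=3: 5.6932·4.3552 − -1.8039·-2.0893 = +21.0261 (running +45.4670)
Area = |Σ|/2 = |45.4670|/2 = 22.7335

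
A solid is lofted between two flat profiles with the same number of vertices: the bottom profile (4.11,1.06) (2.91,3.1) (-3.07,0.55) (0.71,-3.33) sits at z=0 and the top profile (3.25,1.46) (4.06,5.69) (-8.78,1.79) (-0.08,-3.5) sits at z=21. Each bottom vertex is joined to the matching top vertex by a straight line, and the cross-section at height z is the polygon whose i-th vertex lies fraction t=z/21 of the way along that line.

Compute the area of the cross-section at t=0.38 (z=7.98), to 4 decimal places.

Area at t=0.38: 33.4604

Cross-section at t=0.38: each vertex is (1-t)·p0[i] + t·p1[i].
  v1: (1-0.38)·(4.11,1.06) + 0.38·(3.25,1.46) = (3.7832,1.2120)
  v2: (1-0.38)·(2.91,3.1) + 0.38·(4.06,5.69) = (3.3470,4.0842)
  v3: (1-0.38)·(-3.07,0.55) + 0.38·(-8.78,1.79) = (-5.2398,1.0212)
  v4: (1-0.38)·(0.71,-3.33) + 0.38·(-0.08,-3.5) = (0.4098,-3.3946)
Shoelace sum Σ(x_i·y_{i+1} − x_{i+1}·y_i):
  i=1: 3.7832·4.0842 − 3.3470·1.2120 = +11.3948 (running +11.3948)
  i=2: 3.3470·1.0212 − -5.2398·4.0842 = +24.8183 (running +36.2131)
  i=3: -5.2398·-3.3946 − 0.4098·1.0212 = +17.3685 (running +53.5817)
  i=4: 0.4098·1.2120 − 3.7832·-3.3946 = +13.3391 (running +66.9208)
Area = |Σ|/2 = |66.9208|/2 = 33.4604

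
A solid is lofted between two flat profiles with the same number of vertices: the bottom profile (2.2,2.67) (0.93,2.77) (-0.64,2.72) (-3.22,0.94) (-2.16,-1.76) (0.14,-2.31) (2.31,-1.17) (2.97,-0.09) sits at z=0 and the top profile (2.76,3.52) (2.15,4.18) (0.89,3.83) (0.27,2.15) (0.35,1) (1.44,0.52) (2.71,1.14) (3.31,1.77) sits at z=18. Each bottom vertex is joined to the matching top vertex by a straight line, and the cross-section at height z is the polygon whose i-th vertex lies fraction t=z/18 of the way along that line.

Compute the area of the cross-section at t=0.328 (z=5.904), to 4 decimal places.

Cross-section at t=0.328: each vertex is (1-t)·p0[i] + t·p1[i].
  v1: (1-0.328)·(2.2,2.67) + 0.328·(2.76,3.52) = (2.3837,2.9488)
  v2: (1-0.328)·(0.93,2.77) + 0.328·(2.15,4.18) = (1.3302,3.2325)
  v3: (1-0.328)·(-0.64,2.72) + 0.328·(0.89,3.83) = (-0.1382,3.0841)
  v4: (1-0.328)·(-3.22,0.94) + 0.328·(0.27,2.15) = (-2.0753,1.3369)
  v5: (1-0.328)·(-2.16,-1.76) + 0.328·(0.35,1) = (-1.3367,-0.8547)
  v6: (1-0.328)·(0.14,-2.31) + 0.328·(1.44,0.52) = (0.5664,-1.3818)
  v7: (1-0.328)·(2.31,-1.17) + 0.328·(2.71,1.14) = (2.4412,-0.4123)
  v8: (1-0.328)·(2.97,-0.09) + 0.328·(3.31,1.77) = (3.0815,0.5201)
Shoelace sum Σ(x_i·y_{i+1} − x_{i+1}·y_i):
  i=1: 2.3837·3.2325 − 1.3302·2.9488 = +3.7828 (running +3.7828)
  i=2: 1.3302·3.0841 − -0.1382·3.2325 = +4.5489 (running +8.3317)
  i=3: -0.1382·1.3369 − -2.0753·3.0841 = +6.2156 (running +14.5474)
  i=4: -2.0753·-0.8547 − -1.3367·1.3369 = +3.5608 (running +18.1082)
  i=5: -1.3367·-1.3818 − 0.5664·-0.8547 = +2.3311 (running +20.4393)
  i=6: 0.5664·-0.4123 − 2.4412·-1.3818 = +3.1396 (running +23.5789)
  i=7: 2.4412·0.5201 − 3.0815·-0.4123 = +2.5402 (running +26.1191)
  i=8: 3.0815·2.9488 − 2.3837·0.5201 = +7.8471 (running +33.9662)
Area = |Σ|/2 = |33.9662|/2 = 16.9831

Area at t=0.328: 16.9831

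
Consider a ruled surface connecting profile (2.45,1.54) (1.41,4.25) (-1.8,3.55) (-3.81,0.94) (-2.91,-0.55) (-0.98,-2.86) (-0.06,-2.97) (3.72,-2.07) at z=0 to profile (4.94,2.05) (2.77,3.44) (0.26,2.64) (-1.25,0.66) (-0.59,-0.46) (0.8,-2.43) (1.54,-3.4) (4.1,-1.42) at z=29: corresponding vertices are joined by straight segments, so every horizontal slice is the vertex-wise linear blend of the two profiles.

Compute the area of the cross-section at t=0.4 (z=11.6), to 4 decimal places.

Area at t=0.4: 31.5083

Cross-section at t=0.4: each vertex is (1-t)·p0[i] + t·p1[i].
  v1: (1-0.4)·(2.45,1.54) + 0.4·(4.94,2.05) = (3.4460,1.7440)
  v2: (1-0.4)·(1.41,4.25) + 0.4·(2.77,3.44) = (1.9540,3.9260)
  v3: (1-0.4)·(-1.8,3.55) + 0.4·(0.26,2.64) = (-0.9760,3.1860)
  v4: (1-0.4)·(-3.81,0.94) + 0.4·(-1.25,0.66) = (-2.7860,0.8280)
  v5: (1-0.4)·(-2.91,-0.55) + 0.4·(-0.59,-0.46) = (-1.9820,-0.5140)
  v6: (1-0.4)·(-0.98,-2.86) + 0.4·(0.8,-2.43) = (-0.2680,-2.6880)
  v7: (1-0.4)·(-0.06,-2.97) + 0.4·(1.54,-3.4) = (0.5800,-3.1420)
  v8: (1-0.4)·(3.72,-2.07) + 0.4·(4.1,-1.42) = (3.8720,-1.8100)
Shoelace sum Σ(x_i·y_{i+1} − x_{i+1}·y_i):
  i=1: 3.4460·3.9260 − 1.9540·1.7440 = +10.1212 (running +10.1212)
  i=2: 1.9540·3.1860 − -0.9760·3.9260 = +10.0572 (running +20.1784)
  i=3: -0.9760·0.8280 − -2.7860·3.1860 = +8.0681 (running +28.2465)
  i=4: -2.7860·-0.5140 − -1.9820·0.8280 = +3.0731 (running +31.3196)
  i=5: -1.9820·-2.6880 − -0.2680·-0.5140 = +5.1899 (running +36.5095)
  i=6: -0.2680·-3.1420 − 0.5800·-2.6880 = +2.4011 (running +38.9106)
  i=7: 0.5800·-1.8100 − 3.8720·-3.1420 = +11.1160 (running +50.0266)
  i=8: 3.8720·1.7440 − 3.4460·-1.8100 = +12.9900 (running +63.0166)
Area = |Σ|/2 = |63.0166|/2 = 31.5083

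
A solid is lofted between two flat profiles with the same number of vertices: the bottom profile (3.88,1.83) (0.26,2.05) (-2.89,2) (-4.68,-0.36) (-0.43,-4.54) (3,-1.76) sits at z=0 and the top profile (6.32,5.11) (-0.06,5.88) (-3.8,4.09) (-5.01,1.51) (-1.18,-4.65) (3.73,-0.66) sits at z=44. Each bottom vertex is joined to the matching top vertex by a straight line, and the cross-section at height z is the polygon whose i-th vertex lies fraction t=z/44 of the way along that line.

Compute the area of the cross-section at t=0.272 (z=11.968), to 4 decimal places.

Cross-section at t=0.272: each vertex is (1-t)·p0[i] + t·p1[i].
  v1: (1-0.272)·(3.88,1.83) + 0.272·(6.32,5.11) = (4.5437,2.7222)
  v2: (1-0.272)·(0.26,2.05) + 0.272·(-0.06,5.88) = (0.1730,3.0918)
  v3: (1-0.272)·(-2.89,2) + 0.272·(-3.8,4.09) = (-3.1375,2.5685)
  v4: (1-0.272)·(-4.68,-0.36) + 0.272·(-5.01,1.51) = (-4.7698,0.1486)
  v5: (1-0.272)·(-0.43,-4.54) + 0.272·(-1.18,-4.65) = (-0.6340,-4.5699)
  v6: (1-0.272)·(3,-1.76) + 0.272·(3.73,-0.66) = (3.1986,-1.4608)
Shoelace sum Σ(x_i·y_{i+1} − x_{i+1}·y_i):
  i=1: 4.5437·3.0918 − 0.1730·2.7222 = +13.5771 (running +13.5771)
  i=2: 0.1730·2.5685 − -3.1375·3.0918 = +10.1447 (running +23.7218)
  i=3: -3.1375·0.1486 − -4.7698·2.5685 = +11.7847 (running +35.5065)
  i=4: -4.7698·-4.5699 − -0.6340·0.1486 = +21.8917 (running +57.3982)
  i=5: -0.6340·-1.4608 − 3.1986·-4.5699 = +15.5433 (running +72.9415)
  i=6: 3.1986·2.7222 − 4.5437·-1.4608 = +15.3444 (running +88.2859)
Area = |Σ|/2 = |88.2859|/2 = 44.1429

Area at t=0.272: 44.1429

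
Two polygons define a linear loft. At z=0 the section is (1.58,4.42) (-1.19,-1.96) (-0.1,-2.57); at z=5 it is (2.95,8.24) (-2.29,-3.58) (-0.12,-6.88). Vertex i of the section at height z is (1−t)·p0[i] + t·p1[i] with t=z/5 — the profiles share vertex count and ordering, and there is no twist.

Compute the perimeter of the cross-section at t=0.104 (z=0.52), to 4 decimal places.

Perimeter at t=0.104: 17.1175

Cross-section at t=0.104: each vertex is (1-t)·p0[i] + t·p1[i].
  v1: (1-0.104)·(1.58,4.42) + 0.104·(2.95,8.24) = (1.7225,4.8173)
  v2: (1-0.104)·(-1.19,-1.96) + 0.104·(-2.29,-3.58) = (-1.3044,-2.1285)
  v3: (1-0.104)·(-0.1,-2.57) + 0.104·(-0.12,-6.88) = (-0.1021,-3.0182)
Perimeter = Σ |v_{i+1} − v_i|:
  edge 1→2: √(-3.0269² + -6.9458²) = 7.5766 (running 7.5766)
  edge 2→3: √(1.2023² + -0.8898²) = 1.4957 (running 9.0724)
  edge 3→1: √(1.8246² + 7.8355²) = 8.0451 (running 17.1175)
Perimeter = 17.1175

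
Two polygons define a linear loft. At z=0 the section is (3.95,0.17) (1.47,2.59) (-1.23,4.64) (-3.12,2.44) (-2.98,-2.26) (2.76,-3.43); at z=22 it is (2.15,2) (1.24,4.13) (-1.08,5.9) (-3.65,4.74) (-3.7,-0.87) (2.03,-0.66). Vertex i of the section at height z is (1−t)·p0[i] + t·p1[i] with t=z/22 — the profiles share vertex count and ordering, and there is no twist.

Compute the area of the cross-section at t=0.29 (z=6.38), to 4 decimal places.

Area at t=0.29: 36.3187

Cross-section at t=0.29: each vertex is (1-t)·p0[i] + t·p1[i].
  v1: (1-0.29)·(3.95,0.17) + 0.29·(2.15,2) = (3.4280,0.7007)
  v2: (1-0.29)·(1.47,2.59) + 0.29·(1.24,4.13) = (1.4033,3.0366)
  v3: (1-0.29)·(-1.23,4.64) + 0.29·(-1.08,5.9) = (-1.1865,5.0054)
  v4: (1-0.29)·(-3.12,2.44) + 0.29·(-3.65,4.74) = (-3.2737,3.1070)
  v5: (1-0.29)·(-2.98,-2.26) + 0.29·(-3.7,-0.87) = (-3.1888,-1.8569)
  v6: (1-0.29)·(2.76,-3.43) + 0.29·(2.03,-0.66) = (2.5483,-2.6267)
Shoelace sum Σ(x_i·y_{i+1} − x_{i+1}·y_i):
  i=1: 3.4280·3.0366 − 1.4033·0.7007 = +9.4262 (running +9.4262)
  i=2: 1.4033·5.0054 − -1.1865·3.0366 = +10.6270 (running +20.0532)
  i=3: -1.1865·3.1070 − -3.2737·5.0054 = +12.6997 (running +32.7529)
  i=4: -3.2737·-1.8569 − -3.1888·3.1070 = +15.9865 (running +48.7394)
  i=5: -3.1888·-2.6267 − 2.5483·-1.8569 = +13.1080 (running +61.8474)
  i=6: 2.5483·0.7007 − 3.4280·-2.6267 = +10.7899 (running +72.6373)
Area = |Σ|/2 = |72.6373|/2 = 36.3187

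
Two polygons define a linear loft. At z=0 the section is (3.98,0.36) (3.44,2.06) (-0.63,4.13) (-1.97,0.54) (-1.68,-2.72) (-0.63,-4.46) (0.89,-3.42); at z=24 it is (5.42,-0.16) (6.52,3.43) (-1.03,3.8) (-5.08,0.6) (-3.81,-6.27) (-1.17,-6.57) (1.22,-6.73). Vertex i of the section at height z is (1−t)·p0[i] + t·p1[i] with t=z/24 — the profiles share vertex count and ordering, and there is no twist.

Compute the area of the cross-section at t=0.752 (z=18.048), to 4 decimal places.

Area at t=0.752: 69.7574

Cross-section at t=0.752: each vertex is (1-t)·p0[i] + t·p1[i].
  v1: (1-0.752)·(3.98,0.36) + 0.752·(5.42,-0.16) = (5.0629,-0.0310)
  v2: (1-0.752)·(3.44,2.06) + 0.752·(6.52,3.43) = (5.7562,3.0902)
  v3: (1-0.752)·(-0.63,4.13) + 0.752·(-1.03,3.8) = (-0.9308,3.8818)
  v4: (1-0.752)·(-1.97,0.54) + 0.752·(-5.08,0.6) = (-4.3087,0.5851)
  v5: (1-0.752)·(-1.68,-2.72) + 0.752·(-3.81,-6.27) = (-3.2818,-5.3896)
  v6: (1-0.752)·(-0.63,-4.46) + 0.752·(-1.17,-6.57) = (-1.0361,-6.0467)
  v7: (1-0.752)·(0.89,-3.42) + 0.752·(1.22,-6.73) = (1.1382,-5.9091)
Shoelace sum Σ(x_i·y_{i+1} − x_{i+1}·y_i):
  i=1: 5.0629·3.0902 − 5.7562·-0.0310 = +15.8242 (running +15.8242)
  i=2: 5.7562·3.8818 − -0.9308·3.0902 = +25.2209 (running +41.0451)
  i=3: -0.9308·0.5851 − -4.3087·3.8818 = +16.1811 (running +57.2262)
  i=4: -4.3087·-5.3896 − -3.2818·0.5851 = +25.1425 (running +82.3687)
  i=5: -3.2818·-6.0467 − -1.0361·-5.3896 = +14.2598 (running +96.6285)
  i=6: -1.0361·-5.9091 − 1.1382·-6.0467 = +13.0045 (running +109.6330)
  i=7: 1.1382·-0.0310 − 5.0629·-5.9091 = +29.8818 (running +139.5148)
Area = |Σ|/2 = |139.5148|/2 = 69.7574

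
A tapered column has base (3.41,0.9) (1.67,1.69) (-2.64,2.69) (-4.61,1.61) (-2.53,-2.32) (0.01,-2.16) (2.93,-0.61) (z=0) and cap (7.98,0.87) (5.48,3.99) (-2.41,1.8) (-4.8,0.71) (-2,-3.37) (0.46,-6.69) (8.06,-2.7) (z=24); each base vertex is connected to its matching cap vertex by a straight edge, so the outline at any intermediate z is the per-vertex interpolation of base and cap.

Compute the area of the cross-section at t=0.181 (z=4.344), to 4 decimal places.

Area at t=0.181: 33.9746

Cross-section at t=0.181: each vertex is (1-t)·p0[i] + t·p1[i].
  v1: (1-0.181)·(3.41,0.9) + 0.181·(7.98,0.87) = (4.2372,0.8946)
  v2: (1-0.181)·(1.67,1.69) + 0.181·(5.48,3.99) = (2.3596,2.1063)
  v3: (1-0.181)·(-2.64,2.69) + 0.181·(-2.41,1.8) = (-2.5984,2.5289)
  v4: (1-0.181)·(-4.61,1.61) + 0.181·(-4.8,0.71) = (-4.6444,1.4471)
  v5: (1-0.181)·(-2.53,-2.32) + 0.181·(-2,-3.37) = (-2.4341,-2.5100)
  v6: (1-0.181)·(0.01,-2.16) + 0.181·(0.46,-6.69) = (0.0915,-2.9799)
  v7: (1-0.181)·(2.93,-0.61) + 0.181·(8.06,-2.7) = (3.8585,-0.9883)
Shoelace sum Σ(x_i·y_{i+1} − x_{i+1}·y_i):
  i=1: 4.2372·2.1063 − 2.3596·0.8946 = +6.8139 (running +6.8139)
  i=2: 2.3596·2.5289 − -2.5984·2.1063 = +11.4402 (running +18.2541)
  i=3: -2.5984·1.4471 − -4.6444·2.5289 = +7.9851 (running +26.2392)
  i=4: -4.6444·-2.5100 − -2.4341·1.4471 = +15.1800 (running +41.4192)
  i=5: -2.4341·-2.9799 − 0.0915·-2.5100 = +7.4829 (running +48.9021)
  i=6: 0.0915·-0.9883 − 3.8585·-2.9799 = +11.4078 (running +60.3099)
  i=7: 3.8585·0.8946 − 4.2372·-0.9883 = +7.6393 (running +67.9492)
Area = |Σ|/2 = |67.9492|/2 = 33.9746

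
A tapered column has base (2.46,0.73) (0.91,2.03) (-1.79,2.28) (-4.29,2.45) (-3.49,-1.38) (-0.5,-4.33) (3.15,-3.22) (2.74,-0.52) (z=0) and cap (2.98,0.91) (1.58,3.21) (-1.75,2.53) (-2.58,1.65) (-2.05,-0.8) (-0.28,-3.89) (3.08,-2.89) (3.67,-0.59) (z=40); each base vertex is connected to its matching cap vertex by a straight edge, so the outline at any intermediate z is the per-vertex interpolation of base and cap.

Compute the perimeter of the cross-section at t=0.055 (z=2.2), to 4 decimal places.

Perimeter at t=0.055: 22.9977

Cross-section at t=0.055: each vertex is (1-t)·p0[i] + t·p1[i].
  v1: (1-0.055)·(2.46,0.73) + 0.055·(2.98,0.91) = (2.4886,0.7399)
  v2: (1-0.055)·(0.91,2.03) + 0.055·(1.58,3.21) = (0.9468,2.0949)
  v3: (1-0.055)·(-1.79,2.28) + 0.055·(-1.75,2.53) = (-1.7878,2.2937)
  v4: (1-0.055)·(-4.29,2.45) + 0.055·(-2.58,1.65) = (-4.1959,2.4060)
  v5: (1-0.055)·(-3.49,-1.38) + 0.055·(-2.05,-0.8) = (-3.4108,-1.3481)
  v6: (1-0.055)·(-0.5,-4.33) + 0.055·(-0.28,-3.89) = (-0.4879,-4.3058)
  v7: (1-0.055)·(3.15,-3.22) + 0.055·(3.08,-2.89) = (3.1461,-3.2018)
  v8: (1-0.055)·(2.74,-0.52) + 0.055·(3.67,-0.59) = (2.7912,-0.5239)
Perimeter = Σ |v_{i+1} − v_i|:
  edge 1→2: √(-1.5417² + 1.3550²) = 2.0526 (running 2.0526)
  edge 2→3: √(-2.7346² + 0.1988²) = 2.7419 (running 4.7944)
  edge 3→4: √(-2.4082² + 0.1123²) = 2.4108 (running 7.2052)
  edge 4→5: √(0.7851² + -3.7541²) = 3.8353 (running 11.0405)
  edge 5→6: √(2.9229² + -2.9577²) = 4.1583 (running 15.1988)
  edge 6→7: √(3.6340² + 1.1039²) = 3.7980 (running 18.9968)
  edge 7→8: √(-0.3550² + 2.6780²) = 2.7014 (running 21.6983)
  edge 8→1: √(-0.3026² + 1.2637²) = 1.2995 (running 22.9977)
Perimeter = 22.9977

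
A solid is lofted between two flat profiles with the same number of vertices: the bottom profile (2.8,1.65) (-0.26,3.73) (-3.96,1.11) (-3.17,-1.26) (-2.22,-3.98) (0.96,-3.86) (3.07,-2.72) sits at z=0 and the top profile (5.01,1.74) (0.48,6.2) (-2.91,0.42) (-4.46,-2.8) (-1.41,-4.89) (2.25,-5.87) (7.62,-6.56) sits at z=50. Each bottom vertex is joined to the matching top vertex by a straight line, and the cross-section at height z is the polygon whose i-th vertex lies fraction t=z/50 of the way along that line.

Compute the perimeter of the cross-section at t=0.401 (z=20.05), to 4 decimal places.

Cross-section at t=0.401: each vertex is (1-t)·p0[i] + t·p1[i].
  v1: (1-0.401)·(2.8,1.65) + 0.401·(5.01,1.74) = (3.6862,1.6861)
  v2: (1-0.401)·(-0.26,3.73) + 0.401·(0.48,6.2) = (0.0367,4.7205)
  v3: (1-0.401)·(-3.96,1.11) + 0.401·(-2.91,0.42) = (-3.5389,0.8333)
  v4: (1-0.401)·(-3.17,-1.26) + 0.401·(-4.46,-2.8) = (-3.6873,-1.8775)
  v5: (1-0.401)·(-2.22,-3.98) + 0.401·(-1.41,-4.89) = (-1.8952,-4.3449)
  v6: (1-0.401)·(0.96,-3.86) + 0.401·(2.25,-5.87) = (1.4773,-4.6660)
  v7: (1-0.401)·(3.07,-2.72) + 0.401·(7.62,-6.56) = (4.8945,-4.2598)
Perimeter = Σ |v_{i+1} − v_i|:
  edge 1→2: √(-3.6495² + 3.0344²) = 4.7462 (running 4.7462)
  edge 2→3: √(-3.5757² + -3.8872²) = 5.2816 (running 10.0278)
  edge 3→4: √(-0.1483² + -2.7108²) = 2.7149 (running 12.7427)
  edge 4→5: √(1.7921² + -2.4674²) = 3.0495 (running 15.7922)
  edge 5→6: √(3.3725² + -0.3211²) = 3.3877 (running 19.1799)
  edge 6→7: √(3.4173² + 0.4062²) = 3.4413 (running 22.6213)
  edge 7→1: √(-1.2083² + 5.9459²) = 6.0675 (running 28.6887)
Perimeter = 28.6887

Perimeter at t=0.401: 28.6887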